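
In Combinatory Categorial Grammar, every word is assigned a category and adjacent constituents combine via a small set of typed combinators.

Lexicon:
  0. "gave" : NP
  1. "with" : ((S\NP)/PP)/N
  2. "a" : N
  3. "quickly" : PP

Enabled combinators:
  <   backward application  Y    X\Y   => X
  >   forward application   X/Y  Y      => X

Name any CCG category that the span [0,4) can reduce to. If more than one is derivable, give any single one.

[0,4] S   <
  [0,1] "gave" : NP
  [1,4] S\NP   >
    [1,3] (S\NP)/PP   >
      [1,2] "with" : ((S\NP)/PP)/N
      [2,3] "a" : N
    [3,4] "quickly" : PP

S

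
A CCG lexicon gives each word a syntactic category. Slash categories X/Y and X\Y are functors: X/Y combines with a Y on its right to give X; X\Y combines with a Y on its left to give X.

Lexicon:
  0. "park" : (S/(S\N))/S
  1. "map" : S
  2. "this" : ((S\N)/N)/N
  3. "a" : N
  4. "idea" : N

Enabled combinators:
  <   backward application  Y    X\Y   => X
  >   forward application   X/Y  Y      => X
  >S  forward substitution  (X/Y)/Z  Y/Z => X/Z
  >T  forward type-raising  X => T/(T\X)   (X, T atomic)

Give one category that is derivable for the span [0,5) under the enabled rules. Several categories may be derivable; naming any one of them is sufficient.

[0,5] S   >
  [0,2] S/(S\N)   >
    [0,1] "park" : (S/(S\N))/S
    [1,2] "map" : S
  [2,5] S\N   >
    [2,4] (S\N)/N   >
      [2,3] "this" : ((S\N)/N)/N
      [3,4] "a" : N
    [4,5] "idea" : N

S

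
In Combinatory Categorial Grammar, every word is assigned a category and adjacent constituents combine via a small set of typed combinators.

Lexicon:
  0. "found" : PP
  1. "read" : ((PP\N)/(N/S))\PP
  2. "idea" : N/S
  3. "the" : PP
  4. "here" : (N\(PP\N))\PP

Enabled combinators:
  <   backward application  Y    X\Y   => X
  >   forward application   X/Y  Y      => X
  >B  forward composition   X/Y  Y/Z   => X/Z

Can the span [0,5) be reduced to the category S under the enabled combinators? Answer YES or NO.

PP ((PP\N)/(N/S))\PP N/S PP (N\(PP\N))\PP
CKY chart[0,5] = {N}; S ∉ chart

NO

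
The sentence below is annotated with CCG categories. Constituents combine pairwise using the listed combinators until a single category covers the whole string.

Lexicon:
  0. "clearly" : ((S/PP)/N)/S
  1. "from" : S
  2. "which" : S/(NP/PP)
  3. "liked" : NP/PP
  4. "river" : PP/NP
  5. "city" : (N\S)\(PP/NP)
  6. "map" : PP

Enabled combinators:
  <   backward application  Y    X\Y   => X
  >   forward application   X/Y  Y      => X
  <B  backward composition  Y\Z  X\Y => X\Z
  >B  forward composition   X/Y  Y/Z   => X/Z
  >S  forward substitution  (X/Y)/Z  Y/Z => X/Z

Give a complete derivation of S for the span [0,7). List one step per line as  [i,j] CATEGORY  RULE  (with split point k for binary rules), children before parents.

[0,7] S   >
  [0,6] S/PP   >
    [0,2] (S/PP)/N   >
      [0,1] "clearly" : ((S/PP)/N)/S
      [1,2] "from" : S
    [2,6] N   <
      [2,4] S   >
        [2,3] "which" : S/(NP/PP)
        [3,4] "liked" : NP/PP
      [4,6] N\S   <
        [4,5] "river" : PP/NP
        [5,6] "city" : (N\S)\(PP/NP)
  [6,7] "map" : PP

[0,1] ((S/PP)/N)/S  lex  "clearly"
[1,2] S  lex  "from"
[0,2] (S/PP)/N  >  k=1
[2,3] S/(NP/PP)  lex  "which"
[3,4] NP/PP  lex  "liked"
[2,4] S  >  k=3
[4,5] PP/NP  lex  "river"
[5,6] (N\S)\(PP/NP)  lex  "city"
[4,6] N\S  <  k=5
[2,6] N  <  k=4
[0,6] S/PP  >  k=2
[6,7] PP  lex  "map"
[0,7] S  >  k=6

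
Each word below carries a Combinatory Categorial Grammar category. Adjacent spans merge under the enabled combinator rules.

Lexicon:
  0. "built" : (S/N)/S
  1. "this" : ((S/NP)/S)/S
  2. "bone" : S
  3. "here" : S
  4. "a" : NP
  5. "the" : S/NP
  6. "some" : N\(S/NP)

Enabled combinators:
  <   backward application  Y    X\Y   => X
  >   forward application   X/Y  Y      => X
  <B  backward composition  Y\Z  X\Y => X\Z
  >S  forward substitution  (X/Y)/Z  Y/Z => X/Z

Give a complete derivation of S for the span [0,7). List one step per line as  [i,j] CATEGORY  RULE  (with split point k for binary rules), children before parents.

[0,7] S   >
  [0,5] S/N   >
    [0,1] "built" : (S/N)/S
    [1,5] S   >
      [1,4] S/NP   >
        [1,3] (S/NP)/S   >
          [1,2] "this" : ((S/NP)/S)/S
          [2,3] "bone" : S
        [3,4] "here" : S
      [4,5] "a" : NP
  [5,7] N   <
    [5,6] "the" : S/NP
    [6,7] "some" : N\(S/NP)

[0,1] (S/N)/S  lex  "built"
[1,2] ((S/NP)/S)/S  lex  "this"
[2,3] S  lex  "bone"
[1,3] (S/NP)/S  >  k=2
[3,4] S  lex  "here"
[1,4] S/NP  >  k=3
[4,5] NP  lex  "a"
[1,5] S  >  k=4
[0,5] S/N  >  k=1
[5,6] S/NP  lex  "the"
[6,7] N\(S/NP)  lex  "some"
[5,7] N  <  k=6
[0,7] S  >  k=5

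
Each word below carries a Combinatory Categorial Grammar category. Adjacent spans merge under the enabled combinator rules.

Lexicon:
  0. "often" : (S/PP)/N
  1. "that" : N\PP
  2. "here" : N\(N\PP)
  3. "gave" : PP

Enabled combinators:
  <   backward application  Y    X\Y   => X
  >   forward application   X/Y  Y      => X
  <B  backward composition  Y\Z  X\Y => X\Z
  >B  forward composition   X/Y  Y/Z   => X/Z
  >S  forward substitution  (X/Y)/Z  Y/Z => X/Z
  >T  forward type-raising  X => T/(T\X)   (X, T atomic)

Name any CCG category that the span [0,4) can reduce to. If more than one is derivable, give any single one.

S

[0,4] S   >
  [0,3] S/PP   >
    [0,1] "often" : (S/PP)/N
    [1,3] N   <
      [1,2] "that" : N\PP
      [2,3] "here" : N\(N\PP)
  [3,4] "gave" : PP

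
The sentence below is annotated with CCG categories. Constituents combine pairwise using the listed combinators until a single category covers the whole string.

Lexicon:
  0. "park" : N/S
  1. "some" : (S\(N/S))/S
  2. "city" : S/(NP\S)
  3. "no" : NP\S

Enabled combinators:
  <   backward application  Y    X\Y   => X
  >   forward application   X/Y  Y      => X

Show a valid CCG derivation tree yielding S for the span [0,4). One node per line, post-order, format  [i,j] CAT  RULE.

[0,4] S   <
  [0,1] "park" : N/S
  [1,4] S\(N/S)   >
    [1,2] "some" : (S\(N/S))/S
    [2,4] S   >
      [2,3] "city" : S/(NP\S)
      [3,4] "no" : NP\S

[0,1] N/S  lex  "park"
[1,2] (S\(N/S))/S  lex  "some"
[2,3] S/(NP\S)  lex  "city"
[3,4] NP\S  lex  "no"
[2,4] S  >  k=3
[1,4] S\(N/S)  >  k=2
[0,4] S  <  k=1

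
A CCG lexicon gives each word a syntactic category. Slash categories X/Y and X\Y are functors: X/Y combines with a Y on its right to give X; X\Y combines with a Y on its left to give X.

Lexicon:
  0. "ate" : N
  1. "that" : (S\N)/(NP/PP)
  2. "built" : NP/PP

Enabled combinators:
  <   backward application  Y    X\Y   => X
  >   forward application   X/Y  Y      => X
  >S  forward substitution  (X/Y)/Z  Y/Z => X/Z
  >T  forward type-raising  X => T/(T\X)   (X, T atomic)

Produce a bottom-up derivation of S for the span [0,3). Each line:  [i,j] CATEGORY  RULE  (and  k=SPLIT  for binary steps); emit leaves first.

[0,1] N  lex  "ate"
[0,1] S/(S\N)  >T
[1,2] (S\N)/(NP/PP)  lex  "that"
[2,3] NP/PP  lex  "built"
[1,3] S\N  >  k=2
[0,3] S  >  k=1

[0,3] S   >
  [0,1] S/(S\N)   >T
    [0,1] "ate" : N
  [1,3] S\N   >
    [1,2] "that" : (S\N)/(NP/PP)
    [2,3] "built" : NP/PP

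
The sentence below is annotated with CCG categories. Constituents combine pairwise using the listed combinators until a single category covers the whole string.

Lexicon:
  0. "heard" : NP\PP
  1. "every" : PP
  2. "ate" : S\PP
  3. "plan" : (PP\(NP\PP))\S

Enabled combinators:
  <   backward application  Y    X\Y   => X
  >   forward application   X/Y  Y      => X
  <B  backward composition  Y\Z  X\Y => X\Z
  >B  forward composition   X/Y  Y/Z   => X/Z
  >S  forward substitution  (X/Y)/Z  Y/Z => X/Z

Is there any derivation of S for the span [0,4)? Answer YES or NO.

NO

NP\PP PP S\PP (PP\(NP\PP))\S
CKY chart[0,4] = {PP}; S ∉ chart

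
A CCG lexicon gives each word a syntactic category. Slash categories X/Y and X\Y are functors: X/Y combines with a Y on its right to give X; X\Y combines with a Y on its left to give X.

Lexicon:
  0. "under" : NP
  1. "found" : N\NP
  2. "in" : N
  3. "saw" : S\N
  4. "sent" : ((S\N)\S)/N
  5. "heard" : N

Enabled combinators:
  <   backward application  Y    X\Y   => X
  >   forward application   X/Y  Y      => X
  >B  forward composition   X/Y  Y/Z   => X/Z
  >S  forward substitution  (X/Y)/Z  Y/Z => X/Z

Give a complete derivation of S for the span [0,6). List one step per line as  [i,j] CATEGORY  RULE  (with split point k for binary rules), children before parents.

[0,6] S   <
  [0,2] N   <
    [0,1] "under" : NP
    [1,2] "found" : N\NP
  [2,6] S\N   <
    [2,4] S   <
      [2,3] "in" : N
      [3,4] "saw" : S\N
    [4,6] (S\N)\S   >
      [4,5] "sent" : ((S\N)\S)/N
      [5,6] "heard" : N

[0,1] NP  lex  "under"
[1,2] N\NP  lex  "found"
[0,2] N  <  k=1
[2,3] N  lex  "in"
[3,4] S\N  lex  "saw"
[2,4] S  <  k=3
[4,5] ((S\N)\S)/N  lex  "sent"
[5,6] N  lex  "heard"
[4,6] (S\N)\S  >  k=5
[2,6] S\N  <  k=4
[0,6] S  <  k=2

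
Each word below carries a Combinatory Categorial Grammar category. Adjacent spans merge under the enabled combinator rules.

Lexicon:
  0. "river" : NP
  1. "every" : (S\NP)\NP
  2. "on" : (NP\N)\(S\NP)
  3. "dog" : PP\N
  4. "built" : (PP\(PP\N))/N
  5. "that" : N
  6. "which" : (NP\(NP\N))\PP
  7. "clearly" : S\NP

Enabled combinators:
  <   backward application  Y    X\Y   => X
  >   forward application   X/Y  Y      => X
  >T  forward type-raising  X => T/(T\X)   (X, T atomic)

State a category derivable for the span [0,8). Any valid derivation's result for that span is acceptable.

[0,8] S   <
  [0,7] NP   <
    [0,3] NP\N   <
      [0,2] S\NP   <
        [0,1] "river" : NP
        [1,2] "every" : (S\NP)\NP
      [2,3] "on" : (NP\N)\(S\NP)
    [3,7] NP\(NP\N)   <
      [3,6] PP   <
        [3,4] "dog" : PP\N
        [4,6] PP\(PP\N)   >
          [4,5] "built" : (PP\(PP\N))/N
          [5,6] "that" : N
      [6,7] "which" : (NP\(NP\N))\PP
  [7,8] "clearly" : S\NP

S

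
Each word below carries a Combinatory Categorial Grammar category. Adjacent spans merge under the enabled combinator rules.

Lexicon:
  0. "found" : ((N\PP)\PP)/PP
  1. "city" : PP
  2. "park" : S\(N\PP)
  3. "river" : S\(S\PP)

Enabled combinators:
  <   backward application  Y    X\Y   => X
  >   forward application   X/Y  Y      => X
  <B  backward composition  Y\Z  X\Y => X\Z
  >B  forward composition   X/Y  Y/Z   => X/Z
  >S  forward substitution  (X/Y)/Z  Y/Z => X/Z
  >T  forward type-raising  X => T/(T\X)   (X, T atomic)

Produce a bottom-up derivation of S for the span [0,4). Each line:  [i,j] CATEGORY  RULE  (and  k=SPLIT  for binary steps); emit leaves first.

[0,4] S   <
  [0,3] S\PP   <B
    [0,2] (N\PP)\PP   >
      [0,1] "found" : ((N\PP)\PP)/PP
      [1,2] "city" : PP
    [2,3] "park" : S\(N\PP)
  [3,4] "river" : S\(S\PP)

[0,1] ((N\PP)\PP)/PP  lex  "found"
[1,2] PP  lex  "city"
[0,2] (N\PP)\PP  >  k=1
[2,3] S\(N\PP)  lex  "park"
[0,3] S\PP  <B  k=2
[3,4] S\(S\PP)  lex  "river"
[0,4] S  <  k=3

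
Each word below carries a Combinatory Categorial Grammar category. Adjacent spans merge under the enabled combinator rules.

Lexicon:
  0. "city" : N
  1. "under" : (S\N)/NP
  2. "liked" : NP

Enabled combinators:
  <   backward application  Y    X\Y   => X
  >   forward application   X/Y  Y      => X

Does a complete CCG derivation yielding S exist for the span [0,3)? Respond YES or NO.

YES

[0,3] S   <
  [0,1] "city" : N
  [1,3] S\N   >
    [1,2] "under" : (S\N)/NP
    [2,3] "liked" : NP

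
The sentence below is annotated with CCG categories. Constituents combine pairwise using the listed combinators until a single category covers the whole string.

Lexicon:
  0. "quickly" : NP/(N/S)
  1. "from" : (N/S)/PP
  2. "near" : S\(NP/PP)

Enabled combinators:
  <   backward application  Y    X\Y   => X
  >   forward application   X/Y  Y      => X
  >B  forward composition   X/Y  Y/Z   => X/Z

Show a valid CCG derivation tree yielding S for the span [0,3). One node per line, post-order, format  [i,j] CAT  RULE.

[0,3] S   <
  [0,2] NP/PP   >B
    [0,1] "quickly" : NP/(N/S)
    [1,2] "from" : (N/S)/PP
  [2,3] "near" : S\(NP/PP)

[0,1] NP/(N/S)  lex  "quickly"
[1,2] (N/S)/PP  lex  "from"
[0,2] NP/PP  >B  k=1
[2,3] S\(NP/PP)  lex  "near"
[0,3] S  <  k=2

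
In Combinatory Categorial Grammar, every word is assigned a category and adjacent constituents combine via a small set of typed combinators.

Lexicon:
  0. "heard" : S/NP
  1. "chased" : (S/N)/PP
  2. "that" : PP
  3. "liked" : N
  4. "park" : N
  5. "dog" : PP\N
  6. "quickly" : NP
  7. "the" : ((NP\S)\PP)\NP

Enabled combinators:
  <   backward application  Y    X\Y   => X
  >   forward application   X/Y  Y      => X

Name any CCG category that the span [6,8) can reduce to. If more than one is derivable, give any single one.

[0,8] S   >
  [0,1] "heard" : S/NP
  [1,8] NP   <
    [1,4] S   >
      [1,3] S/N   >
        [1,2] "chased" : (S/N)/PP
        [2,3] "that" : PP
      [3,4] "liked" : N
    [4,8] NP\S   <
      [4,6] PP   <
        [4,5] "park" : N
        [5,6] "dog" : PP\N
      [6,8] (NP\S)\PP   <
        [6,7] "quickly" : NP
        [7,8] "the" : ((NP\S)\PP)\NP

(NP\S)\PP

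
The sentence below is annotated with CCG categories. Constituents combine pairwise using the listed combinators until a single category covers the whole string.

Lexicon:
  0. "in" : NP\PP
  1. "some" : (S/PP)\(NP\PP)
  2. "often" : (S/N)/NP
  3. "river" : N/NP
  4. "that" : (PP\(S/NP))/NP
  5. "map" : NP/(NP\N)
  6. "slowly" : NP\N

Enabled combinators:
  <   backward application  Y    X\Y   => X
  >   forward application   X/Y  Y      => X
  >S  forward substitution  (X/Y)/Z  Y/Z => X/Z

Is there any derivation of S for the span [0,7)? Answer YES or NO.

[0,7] S   >
  [0,2] S/PP   <
    [0,1] "in" : NP\PP
    [1,2] "some" : (S/PP)\(NP\PP)
  [2,7] PP   <
    [2,4] S/NP   >S
      [2,3] "often" : (S/N)/NP
      [3,4] "river" : N/NP
    [4,7] PP\(S/NP)   >
      [4,5] "that" : (PP\(S/NP))/NP
      [5,7] NP   >
        [5,6] "map" : NP/(NP\N)
        [6,7] "slowly" : NP\N

YES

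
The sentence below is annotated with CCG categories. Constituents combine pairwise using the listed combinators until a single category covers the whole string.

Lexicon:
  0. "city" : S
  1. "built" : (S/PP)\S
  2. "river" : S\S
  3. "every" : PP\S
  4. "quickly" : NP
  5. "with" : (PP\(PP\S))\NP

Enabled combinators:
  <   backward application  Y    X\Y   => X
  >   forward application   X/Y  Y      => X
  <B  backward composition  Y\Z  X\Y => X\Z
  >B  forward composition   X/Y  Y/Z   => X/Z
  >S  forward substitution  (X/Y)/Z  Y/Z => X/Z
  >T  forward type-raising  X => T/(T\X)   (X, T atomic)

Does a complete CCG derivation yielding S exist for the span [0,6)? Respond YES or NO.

YES

[0,6] S   >
  [0,2] S/PP   <
    [0,1] "city" : S
    [1,2] "built" : (S/PP)\S
  [2,6] PP   <
    [2,4] PP\S   <B
      [2,3] "river" : S\S
      [3,4] "every" : PP\S
    [4,6] PP\(PP\S)   <
      [4,5] "quickly" : NP
      [5,6] "with" : (PP\(PP\S))\NP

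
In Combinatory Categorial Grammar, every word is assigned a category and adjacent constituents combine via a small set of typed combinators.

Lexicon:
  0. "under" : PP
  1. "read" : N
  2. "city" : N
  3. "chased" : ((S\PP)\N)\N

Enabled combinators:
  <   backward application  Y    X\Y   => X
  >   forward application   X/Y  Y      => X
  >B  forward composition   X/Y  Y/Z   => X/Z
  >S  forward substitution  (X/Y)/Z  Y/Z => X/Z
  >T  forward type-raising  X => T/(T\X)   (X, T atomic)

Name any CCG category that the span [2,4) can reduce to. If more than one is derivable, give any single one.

(S\PP)\N

[0,4] S   >
  [0,1] S/(S\PP)   >T
    [0,1] "under" : PP
  [1,4] S\PP   <
    [1,2] "read" : N
    [2,4] (S\PP)\N   <
      [2,3] "city" : N
      [3,4] "chased" : ((S\PP)\N)\N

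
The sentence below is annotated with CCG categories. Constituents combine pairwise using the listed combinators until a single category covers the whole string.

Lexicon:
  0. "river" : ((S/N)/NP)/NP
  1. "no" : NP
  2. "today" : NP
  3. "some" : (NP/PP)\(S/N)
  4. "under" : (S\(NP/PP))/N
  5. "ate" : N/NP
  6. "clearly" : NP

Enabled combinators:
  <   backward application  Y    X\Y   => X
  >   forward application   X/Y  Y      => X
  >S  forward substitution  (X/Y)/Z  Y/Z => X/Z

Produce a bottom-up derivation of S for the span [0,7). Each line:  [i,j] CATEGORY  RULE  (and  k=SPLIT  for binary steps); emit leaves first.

[0,1] ((S/N)/NP)/NP  lex  "river"
[1,2] NP  lex  "no"
[0,2] (S/N)/NP  >  k=1
[2,3] NP  lex  "today"
[0,3] S/N  >  k=2
[3,4] (NP/PP)\(S/N)  lex  "some"
[0,4] NP/PP  <  k=3
[4,5] (S\(NP/PP))/N  lex  "under"
[5,6] N/NP  lex  "ate"
[6,7] NP  lex  "clearly"
[5,7] N  >  k=6
[4,7] S\(NP/PP)  >  k=5
[0,7] S  <  k=4

[0,7] S   <
  [0,4] NP/PP   <
    [0,3] S/N   >
      [0,2] (S/N)/NP   >
        [0,1] "river" : ((S/N)/NP)/NP
        [1,2] "no" : NP
      [2,3] "today" : NP
    [3,4] "some" : (NP/PP)\(S/N)
  [4,7] S\(NP/PP)   >
    [4,5] "under" : (S\(NP/PP))/N
    [5,7] N   >
      [5,6] "ate" : N/NP
      [6,7] "clearly" : NP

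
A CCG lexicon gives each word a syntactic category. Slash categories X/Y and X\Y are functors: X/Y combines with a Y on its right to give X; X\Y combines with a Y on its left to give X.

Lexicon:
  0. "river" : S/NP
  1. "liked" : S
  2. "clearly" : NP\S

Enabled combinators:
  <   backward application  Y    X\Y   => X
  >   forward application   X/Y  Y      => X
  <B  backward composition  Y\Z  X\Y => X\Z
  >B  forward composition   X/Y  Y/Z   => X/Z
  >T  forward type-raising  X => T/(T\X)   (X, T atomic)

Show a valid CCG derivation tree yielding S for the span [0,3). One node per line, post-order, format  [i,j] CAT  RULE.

[0,3] S   >
  [0,1] "river" : S/NP
  [1,3] NP   >
    [1,2] NP/(NP\S)   >T
      [1,2] "liked" : S
    [2,3] "clearly" : NP\S

[0,1] S/NP  lex  "river"
[1,2] S  lex  "liked"
[1,2] NP/(NP\S)  >T
[2,3] NP\S  lex  "clearly"
[1,3] NP  >  k=2
[0,3] S  >  k=1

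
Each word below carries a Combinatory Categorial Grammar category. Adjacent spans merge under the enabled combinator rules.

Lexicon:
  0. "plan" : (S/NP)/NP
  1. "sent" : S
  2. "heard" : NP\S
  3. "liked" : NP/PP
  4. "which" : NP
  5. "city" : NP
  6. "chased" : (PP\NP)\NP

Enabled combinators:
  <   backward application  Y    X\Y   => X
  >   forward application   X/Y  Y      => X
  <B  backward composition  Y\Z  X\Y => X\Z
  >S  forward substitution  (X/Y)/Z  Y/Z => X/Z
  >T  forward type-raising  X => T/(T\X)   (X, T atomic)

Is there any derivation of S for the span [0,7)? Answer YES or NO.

YES

[0,7] S   >
  [0,3] S/NP   >
    [0,1] "plan" : (S/NP)/NP
    [1,3] NP   >
      [1,2] NP/(NP\S)   >T
        [1,2] "sent" : S
      [2,3] "heard" : NP\S
  [3,7] NP   >
    [3,4] "liked" : NP/PP
    [4,7] PP   <
      [4,5] "which" : NP
      [5,7] PP\NP   <
        [5,6] "city" : NP
        [6,7] "chased" : (PP\NP)\NP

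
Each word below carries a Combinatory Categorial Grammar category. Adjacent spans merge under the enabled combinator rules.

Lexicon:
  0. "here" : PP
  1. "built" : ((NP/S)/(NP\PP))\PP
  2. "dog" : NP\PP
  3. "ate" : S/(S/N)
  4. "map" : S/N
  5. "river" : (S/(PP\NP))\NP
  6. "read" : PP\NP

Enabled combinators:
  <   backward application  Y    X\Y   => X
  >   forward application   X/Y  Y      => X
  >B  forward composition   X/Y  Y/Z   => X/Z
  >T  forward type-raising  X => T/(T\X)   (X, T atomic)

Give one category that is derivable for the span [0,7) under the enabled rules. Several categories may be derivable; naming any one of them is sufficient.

S

[0,7] S   >
  [0,6] S/(PP\NP)   <
    [0,5] NP   >
      [0,3] NP/S   >
        [0,2] (NP/S)/(NP\PP)   <
          [0,1] "here" : PP
          [1,2] "built" : ((NP/S)/(NP\PP))\PP
        [2,3] "dog" : NP\PP
      [3,5] S   >
        [3,4] "ate" : S/(S/N)
        [4,5] "map" : S/N
    [5,6] "river" : (S/(PP\NP))\NP
  [6,7] "read" : PP\NP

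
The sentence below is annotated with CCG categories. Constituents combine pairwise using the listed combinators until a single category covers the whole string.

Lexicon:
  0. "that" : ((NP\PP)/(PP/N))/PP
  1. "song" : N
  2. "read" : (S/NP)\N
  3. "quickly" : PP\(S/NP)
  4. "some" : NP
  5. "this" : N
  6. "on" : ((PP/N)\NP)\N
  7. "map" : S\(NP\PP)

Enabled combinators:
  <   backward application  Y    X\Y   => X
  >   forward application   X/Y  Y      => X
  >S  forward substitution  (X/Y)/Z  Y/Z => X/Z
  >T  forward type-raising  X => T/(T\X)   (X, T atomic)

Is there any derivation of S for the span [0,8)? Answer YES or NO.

YES

[0,8] S   <
  [0,7] NP\PP   >
    [0,4] (NP\PP)/(PP/N)   >
      [0,1] "that" : ((NP\PP)/(PP/N))/PP
      [1,4] PP   <
        [1,3] S/NP   <
          [1,2] "song" : N
          [2,3] "read" : (S/NP)\N
        [3,4] "quickly" : PP\(S/NP)
    [4,7] PP/N   <
      [4,5] "some" : NP
      [5,7] (PP/N)\NP   <
        [5,6] "this" : N
        [6,7] "on" : ((PP/N)\NP)\N
  [7,8] "map" : S\(NP\PP)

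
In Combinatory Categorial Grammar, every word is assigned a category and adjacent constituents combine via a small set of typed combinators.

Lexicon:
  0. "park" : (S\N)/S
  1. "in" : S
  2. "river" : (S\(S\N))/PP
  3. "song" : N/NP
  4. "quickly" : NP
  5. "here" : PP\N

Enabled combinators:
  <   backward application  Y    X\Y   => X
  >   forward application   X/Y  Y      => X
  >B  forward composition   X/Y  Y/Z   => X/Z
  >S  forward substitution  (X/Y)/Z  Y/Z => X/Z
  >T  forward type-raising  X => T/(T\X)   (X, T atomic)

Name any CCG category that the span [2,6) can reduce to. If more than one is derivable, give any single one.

S\(S\N)

[0,6] S   <
  [0,2] S\N   >
    [0,1] "park" : (S\N)/S
    [1,2] "in" : S
  [2,6] S\(S\N)   >
    [2,3] "river" : (S\(S\N))/PP
    [3,6] PP   <
      [3,5] N   >
        [3,4] "song" : N/NP
        [4,5] "quickly" : NP
      [5,6] "here" : PP\N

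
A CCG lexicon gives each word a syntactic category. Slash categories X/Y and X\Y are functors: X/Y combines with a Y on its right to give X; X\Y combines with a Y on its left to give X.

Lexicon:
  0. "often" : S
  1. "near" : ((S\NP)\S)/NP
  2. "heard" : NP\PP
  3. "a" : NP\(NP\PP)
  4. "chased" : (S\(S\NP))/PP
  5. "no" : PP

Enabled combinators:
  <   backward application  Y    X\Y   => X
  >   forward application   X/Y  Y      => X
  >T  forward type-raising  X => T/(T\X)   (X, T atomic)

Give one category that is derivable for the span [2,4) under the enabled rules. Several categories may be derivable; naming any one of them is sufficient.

NP

[0,6] S   <
  [0,4] S\NP   <
    [0,1] "often" : S
    [1,4] (S\NP)\S   >
      [1,2] "near" : ((S\NP)\S)/NP
      [2,4] NP   <
        [2,3] "heard" : NP\PP
        [3,4] "a" : NP\(NP\PP)
  [4,6] S\(S\NP)   >
    [4,5] "chased" : (S\(S\NP))/PP
    [5,6] "no" : PP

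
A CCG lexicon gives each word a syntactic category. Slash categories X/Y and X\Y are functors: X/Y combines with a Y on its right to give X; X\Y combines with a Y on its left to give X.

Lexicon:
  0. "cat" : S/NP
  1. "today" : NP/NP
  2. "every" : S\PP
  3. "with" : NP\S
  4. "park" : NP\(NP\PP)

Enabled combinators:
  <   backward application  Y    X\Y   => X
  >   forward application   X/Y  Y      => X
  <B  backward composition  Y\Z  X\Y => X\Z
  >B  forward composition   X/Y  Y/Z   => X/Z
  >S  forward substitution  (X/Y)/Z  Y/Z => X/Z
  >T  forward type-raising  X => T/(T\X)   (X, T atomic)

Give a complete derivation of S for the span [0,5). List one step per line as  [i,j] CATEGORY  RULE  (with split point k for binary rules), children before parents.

[0,1] S/NP  lex  "cat"
[1,2] NP/NP  lex  "today"
[0,2] S/NP  >B  k=1
[2,3] S\PP  lex  "every"
[3,4] NP\S  lex  "with"
[2,4] NP\PP  <B  k=3
[4,5] NP\(NP\PP)  lex  "park"
[2,5] NP  <  k=4
[0,5] S  >  k=2

[0,5] S   >
  [0,2] S/NP   >B
    [0,1] "cat" : S/NP
    [1,2] "today" : NP/NP
  [2,5] NP   <
    [2,4] NP\PP   <B
      [2,3] "every" : S\PP
      [3,4] "with" : NP\S
    [4,5] "park" : NP\(NP\PP)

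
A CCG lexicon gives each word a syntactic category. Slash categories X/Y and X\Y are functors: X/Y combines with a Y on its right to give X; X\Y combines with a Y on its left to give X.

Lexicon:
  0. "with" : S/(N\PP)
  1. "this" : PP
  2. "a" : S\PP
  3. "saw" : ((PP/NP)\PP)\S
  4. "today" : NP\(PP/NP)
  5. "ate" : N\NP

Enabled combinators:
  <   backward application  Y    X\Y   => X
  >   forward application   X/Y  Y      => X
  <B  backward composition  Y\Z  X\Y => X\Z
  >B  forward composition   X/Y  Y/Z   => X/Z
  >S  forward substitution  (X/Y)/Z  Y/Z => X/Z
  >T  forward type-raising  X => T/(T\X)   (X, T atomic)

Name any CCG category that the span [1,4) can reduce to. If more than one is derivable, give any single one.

(PP/NP)\PP

[0,6] S   >
  [0,1] "with" : S/(N\PP)
  [1,6] N\PP   <B
    [1,5] NP\PP   <B
      [1,4] (PP/NP)\PP   <
        [1,3] S   <
          [1,2] "this" : PP
          [2,3] "a" : S\PP
        [3,4] "saw" : ((PP/NP)\PP)\S
      [4,5] "today" : NP\(PP/NP)
    [5,6] "ate" : N\NP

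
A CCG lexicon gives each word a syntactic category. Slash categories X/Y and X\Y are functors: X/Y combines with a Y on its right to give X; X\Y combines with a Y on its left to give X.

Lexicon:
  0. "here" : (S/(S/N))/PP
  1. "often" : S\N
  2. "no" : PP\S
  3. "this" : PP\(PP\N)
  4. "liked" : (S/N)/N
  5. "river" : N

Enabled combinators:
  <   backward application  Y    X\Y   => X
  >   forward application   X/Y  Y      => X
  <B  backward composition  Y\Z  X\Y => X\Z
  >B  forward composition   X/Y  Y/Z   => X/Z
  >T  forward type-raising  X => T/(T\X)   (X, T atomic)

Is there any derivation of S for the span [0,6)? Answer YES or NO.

YES

[0,6] S   >
  [0,4] S/(S/N)   >
    [0,1] "here" : (S/(S/N))/PP
    [1,4] PP   <
      [1,3] PP\N   <B
        [1,2] "often" : S\N
        [2,3] "no" : PP\S
      [3,4] "this" : PP\(PP\N)
  [4,6] S/N   >
    [4,5] "liked" : (S/N)/N
    [5,6] "river" : N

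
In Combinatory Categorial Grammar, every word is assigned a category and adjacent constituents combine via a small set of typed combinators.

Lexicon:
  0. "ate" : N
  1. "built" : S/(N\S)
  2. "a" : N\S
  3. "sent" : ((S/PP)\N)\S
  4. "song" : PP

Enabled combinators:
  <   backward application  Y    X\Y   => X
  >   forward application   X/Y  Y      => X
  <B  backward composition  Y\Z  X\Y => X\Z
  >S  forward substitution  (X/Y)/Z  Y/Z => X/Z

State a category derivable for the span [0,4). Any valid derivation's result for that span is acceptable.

[0,5] S   >
  [0,4] S/PP   <
    [0,1] "ate" : N
    [1,4] (S/PP)\N   <
      [1,3] S   >
        [1,2] "built" : S/(N\S)
        [2,3] "a" : N\S
      [3,4] "sent" : ((S/PP)\N)\S
  [4,5] "song" : PP

S/PP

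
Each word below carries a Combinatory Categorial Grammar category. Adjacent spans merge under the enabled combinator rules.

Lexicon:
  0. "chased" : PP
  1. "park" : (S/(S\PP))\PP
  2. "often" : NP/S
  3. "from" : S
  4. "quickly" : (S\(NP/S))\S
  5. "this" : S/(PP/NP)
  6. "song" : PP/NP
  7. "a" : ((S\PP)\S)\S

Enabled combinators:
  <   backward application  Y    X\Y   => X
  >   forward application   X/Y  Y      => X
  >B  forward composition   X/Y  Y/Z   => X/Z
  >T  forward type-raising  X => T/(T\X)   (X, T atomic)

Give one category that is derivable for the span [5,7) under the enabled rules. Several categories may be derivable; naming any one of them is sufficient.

[0,8] S   >
  [0,2] S/(S\PP)   <
    [0,1] "chased" : PP
    [1,2] "park" : (S/(S\PP))\PP
  [2,8] S\PP   <
    [2,5] S   <
      [2,3] "often" : NP/S
      [3,5] S\(NP/S)   <
        [3,4] "from" : S
        [4,5] "quickly" : (S\(NP/S))\S
    [5,8] (S\PP)\S   <
      [5,7] S   >
        [5,6] "this" : S/(PP/NP)
        [6,7] "song" : PP/NP
      [7,8] "a" : ((S\PP)\S)\S

S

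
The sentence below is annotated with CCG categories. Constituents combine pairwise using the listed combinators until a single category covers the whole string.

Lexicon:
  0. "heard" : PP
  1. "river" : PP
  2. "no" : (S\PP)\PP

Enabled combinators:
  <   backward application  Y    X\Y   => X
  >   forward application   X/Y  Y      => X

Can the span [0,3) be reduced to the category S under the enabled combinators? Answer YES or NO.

YES

[0,3] S   <
  [0,1] "heard" : PP
  [1,3] S\PP   <
    [1,2] "river" : PP
    [2,3] "no" : (S\PP)\PP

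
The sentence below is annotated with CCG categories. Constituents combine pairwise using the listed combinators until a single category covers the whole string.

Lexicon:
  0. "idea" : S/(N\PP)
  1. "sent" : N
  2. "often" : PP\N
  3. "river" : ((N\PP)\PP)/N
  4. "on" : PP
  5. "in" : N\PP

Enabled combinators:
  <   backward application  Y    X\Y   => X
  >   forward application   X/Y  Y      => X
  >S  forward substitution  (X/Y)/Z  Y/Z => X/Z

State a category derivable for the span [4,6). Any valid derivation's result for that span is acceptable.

[0,6] S   >
  [0,1] "idea" : S/(N\PP)
  [1,6] N\PP   <
    [1,3] PP   <
      [1,2] "sent" : N
      [2,3] "often" : PP\N
    [3,6] (N\PP)\PP   >
      [3,4] "river" : ((N\PP)\PP)/N
      [4,6] N   <
        [4,5] "on" : PP
        [5,6] "in" : N\PP

N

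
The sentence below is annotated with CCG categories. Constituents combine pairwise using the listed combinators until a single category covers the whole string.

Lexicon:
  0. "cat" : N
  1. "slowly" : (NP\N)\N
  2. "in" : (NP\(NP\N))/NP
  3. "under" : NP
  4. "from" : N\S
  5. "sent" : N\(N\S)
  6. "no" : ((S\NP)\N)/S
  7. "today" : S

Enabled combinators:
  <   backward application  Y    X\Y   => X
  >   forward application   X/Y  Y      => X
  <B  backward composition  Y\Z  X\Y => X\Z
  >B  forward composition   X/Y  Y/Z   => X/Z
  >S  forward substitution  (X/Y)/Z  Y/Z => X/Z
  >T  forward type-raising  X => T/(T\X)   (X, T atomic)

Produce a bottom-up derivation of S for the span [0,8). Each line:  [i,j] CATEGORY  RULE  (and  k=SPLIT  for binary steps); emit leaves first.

[0,8] S   <
  [0,4] NP   <
    [0,2] NP\N   <
      [0,1] "cat" : N
      [1,2] "slowly" : (NP\N)\N
    [2,4] NP\(NP\N)   >
      [2,3] "in" : (NP\(NP\N))/NP
      [3,4] "under" : NP
  [4,8] S\NP   <
    [4,6] N   <
      [4,5] "from" : N\S
      [5,6] "sent" : N\(N\S)
    [6,8] (S\NP)\N   >
      [6,7] "no" : ((S\NP)\N)/S
      [7,8] "today" : S

[0,1] N  lex  "cat"
[1,2] (NP\N)\N  lex  "slowly"
[0,2] NP\N  <  k=1
[2,3] (NP\(NP\N))/NP  lex  "in"
[3,4] NP  lex  "under"
[2,4] NP\(NP\N)  >  k=3
[0,4] NP  <  k=2
[4,5] N\S  lex  "from"
[5,6] N\(N\S)  lex  "sent"
[4,6] N  <  k=5
[6,7] ((S\NP)\N)/S  lex  "no"
[7,8] S  lex  "today"
[6,8] (S\NP)\N  >  k=7
[4,8] S\NP  <  k=6
[0,8] S  <  k=4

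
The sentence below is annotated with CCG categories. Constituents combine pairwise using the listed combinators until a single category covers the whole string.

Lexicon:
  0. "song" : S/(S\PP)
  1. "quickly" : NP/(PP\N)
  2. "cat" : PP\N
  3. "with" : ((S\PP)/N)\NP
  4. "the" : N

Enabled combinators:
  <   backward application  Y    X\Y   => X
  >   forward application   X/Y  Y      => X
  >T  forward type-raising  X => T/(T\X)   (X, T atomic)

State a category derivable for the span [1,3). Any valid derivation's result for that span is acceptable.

NP

[0,5] S   >
  [0,1] "song" : S/(S\PP)
  [1,5] S\PP   >
    [1,4] (S\PP)/N   <
      [1,3] NP   >
        [1,2] "quickly" : NP/(PP\N)
        [2,3] "cat" : PP\N
      [3,4] "with" : ((S\PP)/N)\NP
    [4,5] "the" : N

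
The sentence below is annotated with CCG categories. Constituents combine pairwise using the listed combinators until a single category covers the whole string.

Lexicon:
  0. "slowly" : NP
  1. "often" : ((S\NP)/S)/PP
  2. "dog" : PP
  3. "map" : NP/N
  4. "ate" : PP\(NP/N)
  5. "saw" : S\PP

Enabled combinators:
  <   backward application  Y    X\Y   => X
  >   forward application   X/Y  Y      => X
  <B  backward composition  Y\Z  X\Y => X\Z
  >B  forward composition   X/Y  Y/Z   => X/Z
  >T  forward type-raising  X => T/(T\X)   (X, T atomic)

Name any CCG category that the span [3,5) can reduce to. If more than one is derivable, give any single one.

[0,6] S   <
  [0,1] "slowly" : NP
  [1,6] S\NP   >
    [1,3] (S\NP)/S   >
      [1,2] "often" : ((S\NP)/S)/PP
      [2,3] "dog" : PP
    [3,6] S   <
      [3,5] PP   <
        [3,4] "map" : NP/N
        [4,5] "ate" : PP\(NP/N)
      [5,6] "saw" : S\PP

PP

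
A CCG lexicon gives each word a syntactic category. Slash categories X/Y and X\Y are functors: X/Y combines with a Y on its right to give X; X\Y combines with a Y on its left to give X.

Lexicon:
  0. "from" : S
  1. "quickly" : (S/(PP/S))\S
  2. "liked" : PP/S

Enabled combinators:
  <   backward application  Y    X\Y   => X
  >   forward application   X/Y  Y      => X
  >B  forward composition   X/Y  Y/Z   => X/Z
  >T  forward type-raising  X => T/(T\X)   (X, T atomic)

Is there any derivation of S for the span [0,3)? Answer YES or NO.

YES

[0,3] S   >
  [0,2] S/(PP/S)   <
    [0,1] "from" : S
    [1,2] "quickly" : (S/(PP/S))\S
  [2,3] "liked" : PP/S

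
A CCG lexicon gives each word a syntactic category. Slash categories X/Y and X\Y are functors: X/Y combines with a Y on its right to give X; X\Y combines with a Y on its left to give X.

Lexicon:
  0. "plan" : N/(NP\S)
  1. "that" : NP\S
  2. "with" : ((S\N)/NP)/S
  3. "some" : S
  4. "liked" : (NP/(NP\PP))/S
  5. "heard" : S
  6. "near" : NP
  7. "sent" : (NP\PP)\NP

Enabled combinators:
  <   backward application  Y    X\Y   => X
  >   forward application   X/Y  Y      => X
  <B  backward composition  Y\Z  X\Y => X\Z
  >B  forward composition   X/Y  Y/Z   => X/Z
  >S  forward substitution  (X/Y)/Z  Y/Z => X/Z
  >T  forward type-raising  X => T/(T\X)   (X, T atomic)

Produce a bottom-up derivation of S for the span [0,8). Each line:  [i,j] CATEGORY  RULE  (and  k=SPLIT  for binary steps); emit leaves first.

[0,8] S   <
  [0,2] N   >
    [0,1] "plan" : N/(NP\S)
    [1,2] "that" : NP\S
  [2,8] S\N   >
    [2,4] (S\N)/NP   >
      [2,3] "with" : ((S\N)/NP)/S
      [3,4] "some" : S
    [4,8] NP   >
      [4,6] NP/(NP\PP)   >
        [4,5] "liked" : (NP/(NP\PP))/S
        [5,6] "heard" : S
      [6,8] NP\PP   <
        [6,7] "near" : NP
        [7,8] "sent" : (NP\PP)\NP

[0,1] N/(NP\S)  lex  "plan"
[1,2] NP\S  lex  "that"
[0,2] N  >  k=1
[2,3] ((S\N)/NP)/S  lex  "with"
[3,4] S  lex  "some"
[2,4] (S\N)/NP  >  k=3
[4,5] (NP/(NP\PP))/S  lex  "liked"
[5,6] S  lex  "heard"
[4,6] NP/(NP\PP)  >  k=5
[6,7] NP  lex  "near"
[7,8] (NP\PP)\NP  lex  "sent"
[6,8] NP\PP  <  k=7
[4,8] NP  >  k=6
[2,8] S\N  >  k=4
[0,8] S  <  k=2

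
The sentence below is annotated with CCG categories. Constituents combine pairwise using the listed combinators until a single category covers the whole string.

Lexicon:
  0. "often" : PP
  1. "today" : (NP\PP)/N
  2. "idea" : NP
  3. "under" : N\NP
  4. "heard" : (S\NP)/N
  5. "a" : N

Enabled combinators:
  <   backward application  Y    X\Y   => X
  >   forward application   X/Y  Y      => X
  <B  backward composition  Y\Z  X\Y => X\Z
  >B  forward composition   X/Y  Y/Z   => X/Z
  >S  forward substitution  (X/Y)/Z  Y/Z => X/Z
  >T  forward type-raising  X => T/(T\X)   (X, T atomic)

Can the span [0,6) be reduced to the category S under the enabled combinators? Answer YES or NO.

[0,6] S   <
  [0,4] NP   >
    [0,1] NP/(NP\PP)   >T
      [0,1] "often" : PP
    [1,4] NP\PP   >
      [1,2] "today" : (NP\PP)/N
      [2,4] N   <
        [2,3] "idea" : NP
        [3,4] "under" : N\NP
  [4,6] S\NP   >
    [4,5] "heard" : (S\NP)/N
    [5,6] "a" : N

YES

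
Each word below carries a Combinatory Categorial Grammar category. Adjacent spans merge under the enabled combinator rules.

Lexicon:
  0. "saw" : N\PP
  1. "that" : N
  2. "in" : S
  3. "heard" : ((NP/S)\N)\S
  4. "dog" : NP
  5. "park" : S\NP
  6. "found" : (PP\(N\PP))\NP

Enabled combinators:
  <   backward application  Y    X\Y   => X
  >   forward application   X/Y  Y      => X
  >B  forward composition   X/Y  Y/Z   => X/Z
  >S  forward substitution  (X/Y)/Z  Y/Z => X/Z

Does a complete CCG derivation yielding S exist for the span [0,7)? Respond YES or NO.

NO

N\PP N S ((NP/S)\N)\S NP S\NP (PP\(N\PP))\NP
CKY chart[0,7] = {PP}; S ∉ chart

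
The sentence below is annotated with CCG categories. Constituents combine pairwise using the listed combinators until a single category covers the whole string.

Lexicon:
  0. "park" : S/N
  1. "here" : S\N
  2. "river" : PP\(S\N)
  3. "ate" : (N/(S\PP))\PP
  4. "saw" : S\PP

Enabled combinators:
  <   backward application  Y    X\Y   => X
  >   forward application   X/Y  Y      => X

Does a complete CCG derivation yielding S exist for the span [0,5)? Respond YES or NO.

[0,5] S   >
  [0,1] "park" : S/N
  [1,5] N   >
    [1,4] N/(S\PP)   <
      [1,3] PP   <
        [1,2] "here" : S\N
        [2,3] "river" : PP\(S\N)
      [3,4] "ate" : (N/(S\PP))\PP
    [4,5] "saw" : S\PP

YES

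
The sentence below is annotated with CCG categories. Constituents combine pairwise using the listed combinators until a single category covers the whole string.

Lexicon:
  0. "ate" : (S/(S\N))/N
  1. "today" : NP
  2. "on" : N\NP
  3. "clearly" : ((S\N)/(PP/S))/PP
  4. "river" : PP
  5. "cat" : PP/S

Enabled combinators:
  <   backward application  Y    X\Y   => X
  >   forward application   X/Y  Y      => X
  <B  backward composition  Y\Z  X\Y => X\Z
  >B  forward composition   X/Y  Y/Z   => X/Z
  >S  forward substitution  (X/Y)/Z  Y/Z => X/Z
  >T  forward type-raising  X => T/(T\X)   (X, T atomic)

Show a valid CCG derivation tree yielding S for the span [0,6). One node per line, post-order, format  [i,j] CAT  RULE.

[0,6] S   >
  [0,3] S/(S\N)   >
    [0,1] "ate" : (S/(S\N))/N
    [1,3] N   >
      [1,2] N/(N\NP)   >T
        [1,2] "today" : NP
      [2,3] "on" : N\NP
  [3,6] S\N   >
    [3,5] (S\N)/(PP/S)   >
      [3,4] "clearly" : ((S\N)/(PP/S))/PP
      [4,5] "river" : PP
    [5,6] "cat" : PP/S

[0,1] (S/(S\N))/N  lex  "ate"
[1,2] NP  lex  "today"
[1,2] N/(N\NP)  >T
[2,3] N\NP  lex  "on"
[1,3] N  >  k=2
[0,3] S/(S\N)  >  k=1
[3,4] ((S\N)/(PP/S))/PP  lex  "clearly"
[4,5] PP  lex  "river"
[3,5] (S\N)/(PP/S)  >  k=4
[5,6] PP/S  lex  "cat"
[3,6] S\N  >  k=5
[0,6] S  >  k=3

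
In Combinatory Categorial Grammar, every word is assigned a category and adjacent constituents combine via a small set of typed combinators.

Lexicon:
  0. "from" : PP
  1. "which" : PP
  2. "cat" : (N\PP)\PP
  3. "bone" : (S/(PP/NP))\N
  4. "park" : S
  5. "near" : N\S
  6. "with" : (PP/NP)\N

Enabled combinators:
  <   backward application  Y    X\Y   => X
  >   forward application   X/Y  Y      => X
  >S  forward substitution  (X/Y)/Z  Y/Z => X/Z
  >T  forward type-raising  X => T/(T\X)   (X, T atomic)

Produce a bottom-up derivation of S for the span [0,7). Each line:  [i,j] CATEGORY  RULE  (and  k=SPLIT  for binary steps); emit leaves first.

[0,7] S   >
  [0,4] S/(PP/NP)   <
    [0,3] N   >
      [0,1] N/(N\PP)   >T
        [0,1] "from" : PP
      [1,3] N\PP   <
        [1,2] "which" : PP
        [2,3] "cat" : (N\PP)\PP
    [3,4] "bone" : (S/(PP/NP))\N
  [4,7] PP/NP   <
    [4,6] N   >
      [4,5] N/(N\S)   >T
        [4,5] "park" : S
      [5,6] "near" : N\S
    [6,7] "with" : (PP/NP)\N

[0,1] PP  lex  "from"
[0,1] N/(N\PP)  >T
[1,2] PP  lex  "which"
[2,3] (N\PP)\PP  lex  "cat"
[1,3] N\PP  <  k=2
[0,3] N  >  k=1
[3,4] (S/(PP/NP))\N  lex  "bone"
[0,4] S/(PP/NP)  <  k=3
[4,5] S  lex  "park"
[4,5] N/(N\S)  >T
[5,6] N\S  lex  "near"
[4,6] N  >  k=5
[6,7] (PP/NP)\N  lex  "with"
[4,7] PP/NP  <  k=6
[0,7] S  >  k=4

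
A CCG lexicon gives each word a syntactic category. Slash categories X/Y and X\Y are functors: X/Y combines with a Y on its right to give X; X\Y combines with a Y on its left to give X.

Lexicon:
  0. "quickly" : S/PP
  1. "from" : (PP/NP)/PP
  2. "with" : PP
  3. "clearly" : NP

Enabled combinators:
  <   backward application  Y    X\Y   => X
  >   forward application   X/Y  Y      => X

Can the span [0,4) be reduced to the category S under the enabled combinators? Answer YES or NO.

YES

[0,4] S   >
  [0,1] "quickly" : S/PP
  [1,4] PP   >
    [1,3] PP/NP   >
      [1,2] "from" : (PP/NP)/PP
      [2,3] "with" : PP
    [3,4] "clearly" : NP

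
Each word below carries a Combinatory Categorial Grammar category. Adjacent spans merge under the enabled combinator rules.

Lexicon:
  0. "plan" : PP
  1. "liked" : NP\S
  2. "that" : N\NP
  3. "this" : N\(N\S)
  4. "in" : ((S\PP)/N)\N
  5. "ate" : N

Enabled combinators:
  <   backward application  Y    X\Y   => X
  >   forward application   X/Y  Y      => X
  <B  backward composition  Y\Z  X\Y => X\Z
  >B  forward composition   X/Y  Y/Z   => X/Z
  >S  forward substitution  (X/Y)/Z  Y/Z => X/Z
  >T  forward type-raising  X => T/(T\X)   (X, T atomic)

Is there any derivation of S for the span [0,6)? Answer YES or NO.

[0,6] S   >
  [0,1] S/(S\PP)   >T
    [0,1] "plan" : PP
  [1,6] S\PP   >
    [1,5] (S\PP)/N   <
      [1,4] N   <
        [1,3] N\S   <B
          [1,2] "liked" : NP\S
          [2,3] "that" : N\NP
        [3,4] "this" : N\(N\S)
      [4,5] "in" : ((S\PP)/N)\N
    [5,6] "ate" : N

YES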